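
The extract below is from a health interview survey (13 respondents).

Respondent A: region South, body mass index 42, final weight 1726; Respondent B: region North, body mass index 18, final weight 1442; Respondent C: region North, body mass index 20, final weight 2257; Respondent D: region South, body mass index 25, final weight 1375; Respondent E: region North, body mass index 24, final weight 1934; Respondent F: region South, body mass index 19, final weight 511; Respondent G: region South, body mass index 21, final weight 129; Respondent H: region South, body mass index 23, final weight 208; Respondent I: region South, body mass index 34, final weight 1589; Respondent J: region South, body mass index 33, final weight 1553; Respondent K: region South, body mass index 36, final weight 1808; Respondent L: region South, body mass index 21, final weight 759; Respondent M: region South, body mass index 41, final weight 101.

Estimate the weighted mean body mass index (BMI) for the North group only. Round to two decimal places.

20.86

North rows: B, C, E
Weighted sum = 18×1442 + 20×2257 + 24×1934
  = 25956 + 45140 + 46416 = 117512
Sum of weights = 1442 + 2257 + 1934 = 5633
Weighted mean = 117512 / 5633 = 20.861353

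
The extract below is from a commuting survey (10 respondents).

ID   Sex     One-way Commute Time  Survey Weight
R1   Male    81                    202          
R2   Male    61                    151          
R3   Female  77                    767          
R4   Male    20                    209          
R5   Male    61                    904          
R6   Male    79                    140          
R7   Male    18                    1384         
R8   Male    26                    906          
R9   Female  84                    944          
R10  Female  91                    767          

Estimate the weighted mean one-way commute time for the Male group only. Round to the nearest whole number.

Male rows: R1, R2, R4, R5, R6, R7, R8
Weighted sum = 81×202 + 61×151 + 20×209 + 61×904 + 79×140 + 18×1384 + 26×906
  = 16362 + 9211 + 4180 + 55144 + 11060 + 24912 + 23556 = 144425
Sum of weights = 202 + 151 + 209 + 904 + 140 + 1384 + 906 = 3896
Weighted mean = 144425 / 3896 = 37.070072

37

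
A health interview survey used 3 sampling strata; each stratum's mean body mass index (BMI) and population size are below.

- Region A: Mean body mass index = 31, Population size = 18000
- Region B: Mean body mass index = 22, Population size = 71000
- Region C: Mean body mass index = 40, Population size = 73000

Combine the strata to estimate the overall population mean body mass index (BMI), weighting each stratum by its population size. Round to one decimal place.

31.1

Σ Nₕ·x̄ₕ = 31×18000 + 22×71000 + 40×73000
  = 558000 + 1562000 + 2920000 = 5040000
Σ Nₕ = 18000 + 71000 + 73000 = 162000
Overall mean = 5040000 / 162000 = 31.111111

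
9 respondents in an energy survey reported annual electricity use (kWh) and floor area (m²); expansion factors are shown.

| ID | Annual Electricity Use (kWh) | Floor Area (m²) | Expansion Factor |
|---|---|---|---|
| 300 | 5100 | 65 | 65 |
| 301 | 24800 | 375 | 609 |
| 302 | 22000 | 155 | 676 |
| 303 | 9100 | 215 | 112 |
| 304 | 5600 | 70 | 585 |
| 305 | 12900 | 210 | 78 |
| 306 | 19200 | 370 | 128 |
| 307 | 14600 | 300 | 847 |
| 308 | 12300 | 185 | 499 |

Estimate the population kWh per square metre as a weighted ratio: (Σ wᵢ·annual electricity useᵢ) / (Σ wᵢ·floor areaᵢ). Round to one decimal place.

69.6

Σ wᵢ·y = 5100×65 + 24800×609 + 22000×676 + 9100×112 + 5600×585 + 12900×78 + 19200×128 + 14600×847 + 12300×499
  = 331500 + 15103200 + 14872000 + 1019200 + 3276000 + 1006200 + 2457600 + 12366200 + 6137700 = 56569600
Σ wᵢ·x = 65×65 + 375×609 + 155×676 + 215×112 + 70×585 + 210×78 + 370×128 + 300×847 + 185×499
  = 812565
Ratio = 56569600 / 812565 = 69.618554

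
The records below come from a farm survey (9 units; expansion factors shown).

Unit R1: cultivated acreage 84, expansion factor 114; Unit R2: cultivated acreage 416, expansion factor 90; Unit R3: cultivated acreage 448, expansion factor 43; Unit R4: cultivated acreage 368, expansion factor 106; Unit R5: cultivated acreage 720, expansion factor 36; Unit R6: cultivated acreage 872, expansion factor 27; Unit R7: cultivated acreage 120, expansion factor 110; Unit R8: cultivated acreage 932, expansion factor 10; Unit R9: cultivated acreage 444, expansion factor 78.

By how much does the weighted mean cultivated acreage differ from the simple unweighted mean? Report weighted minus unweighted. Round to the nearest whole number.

-144

Unweighted sum = 84 + 416 + 448 + 368 + 720 + 872 + 120 + 932 + 444 = 4404
Unweighted mean = 4404 / 9 = 489.33333
Weighted sum = 84×114 + 416×90 + 448×43 + 368×106 + 720×36 + 872×27 + 120×110 + 932×10 + 444×78
  = 9576 + 37440 + 19264 + 39008 + 25920 + 23544 + 13200 + 9320 + 34632 = 211904
Sum of weights = 114 + 90 + 43 + 106 + 36 + 27 + 110 + 10 + 78 = 614
Weighted mean = 211904 / 614 = 345.12052
Difference (weighted minus unweighted) = -144.21281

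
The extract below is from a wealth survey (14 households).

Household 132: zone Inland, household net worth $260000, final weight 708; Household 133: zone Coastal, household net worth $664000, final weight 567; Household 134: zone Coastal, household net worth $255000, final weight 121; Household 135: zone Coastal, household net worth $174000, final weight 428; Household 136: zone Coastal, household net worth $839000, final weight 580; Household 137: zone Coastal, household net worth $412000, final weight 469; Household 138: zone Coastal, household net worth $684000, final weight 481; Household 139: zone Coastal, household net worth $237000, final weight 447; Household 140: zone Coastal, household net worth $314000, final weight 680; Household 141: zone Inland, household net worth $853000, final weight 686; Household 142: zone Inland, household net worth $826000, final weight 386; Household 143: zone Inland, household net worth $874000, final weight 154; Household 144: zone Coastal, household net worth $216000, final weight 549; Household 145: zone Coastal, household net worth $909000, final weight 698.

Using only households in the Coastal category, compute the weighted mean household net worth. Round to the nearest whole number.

510596

Coastal rows: 133, 134, 135, 136, 137, 138, 139, 140, 144, 145
Weighted sum = 2563192000
Sum of weights = 5020
Weighted mean = 2563192000 / 5020 = 510596.02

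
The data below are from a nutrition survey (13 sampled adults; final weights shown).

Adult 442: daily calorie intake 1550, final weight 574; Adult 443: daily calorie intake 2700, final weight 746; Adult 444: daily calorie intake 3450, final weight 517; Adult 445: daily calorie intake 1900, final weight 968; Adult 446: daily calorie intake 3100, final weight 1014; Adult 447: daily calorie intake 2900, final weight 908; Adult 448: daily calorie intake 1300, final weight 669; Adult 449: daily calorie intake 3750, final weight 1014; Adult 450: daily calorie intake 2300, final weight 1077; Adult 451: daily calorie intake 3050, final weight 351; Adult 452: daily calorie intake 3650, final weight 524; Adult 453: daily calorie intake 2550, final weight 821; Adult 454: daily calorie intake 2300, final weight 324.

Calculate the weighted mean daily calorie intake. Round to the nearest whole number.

2659

Weighted sum = 25274550
Sum of weights = 9507
Weighted mean = 25274550 / 9507 = 2658.52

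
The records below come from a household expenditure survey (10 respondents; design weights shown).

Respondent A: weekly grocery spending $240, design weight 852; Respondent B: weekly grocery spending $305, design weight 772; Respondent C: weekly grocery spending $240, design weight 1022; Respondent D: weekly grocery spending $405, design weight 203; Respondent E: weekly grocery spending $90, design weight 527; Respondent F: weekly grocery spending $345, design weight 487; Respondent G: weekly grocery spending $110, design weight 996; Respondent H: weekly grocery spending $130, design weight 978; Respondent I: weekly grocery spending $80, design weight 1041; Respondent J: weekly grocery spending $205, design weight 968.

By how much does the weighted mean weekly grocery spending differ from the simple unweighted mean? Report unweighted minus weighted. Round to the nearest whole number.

Unweighted sum = 2150
Unweighted mean = 2150 / 10 = 215
Weighted sum = 240×852 + 305×772 + 240×1022 + 405×203 + 90×527 + 345×487 + 110×996 + 130×978 + 80×1041 + 205×968
  = 204480 + 235460 + 245280 + 82215 + 47430 + 168015 + 109560 + 127140 + 83280 + 198440 = 1501300
Sum of weights = 852 + 772 + 1022 + 203 + 527 + 487 + 996 + 978 + 1041 + 968 = 7846
Weighted mean = 1501300 / 7846 = 191.34591
Difference (unweighted minus weighted) = 23.654091

24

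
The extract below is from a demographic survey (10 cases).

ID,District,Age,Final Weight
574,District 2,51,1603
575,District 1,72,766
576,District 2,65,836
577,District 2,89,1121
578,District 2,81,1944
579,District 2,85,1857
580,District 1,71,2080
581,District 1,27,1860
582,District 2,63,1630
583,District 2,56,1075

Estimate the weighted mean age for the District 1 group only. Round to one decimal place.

53.8

District 1 rows: 575, 580, 581
Weighted sum = 72×766 + 71×2080 + 27×1860
  = 253052
Sum of weights = 766 + 2080 + 1860 = 4706
Weighted mean = 253052 / 4706 = 53.772206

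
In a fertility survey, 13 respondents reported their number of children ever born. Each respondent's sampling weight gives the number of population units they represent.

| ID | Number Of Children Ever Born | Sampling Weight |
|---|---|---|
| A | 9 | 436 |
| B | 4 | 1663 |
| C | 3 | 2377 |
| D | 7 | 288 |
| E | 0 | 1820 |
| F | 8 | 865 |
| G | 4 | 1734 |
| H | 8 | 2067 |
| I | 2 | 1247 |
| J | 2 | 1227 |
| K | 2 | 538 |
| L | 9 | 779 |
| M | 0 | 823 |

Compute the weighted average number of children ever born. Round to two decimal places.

Weighted sum = 63150
Sum of weights = 15864
Weighted mean = 63150 / 15864 = 3.980711

3.98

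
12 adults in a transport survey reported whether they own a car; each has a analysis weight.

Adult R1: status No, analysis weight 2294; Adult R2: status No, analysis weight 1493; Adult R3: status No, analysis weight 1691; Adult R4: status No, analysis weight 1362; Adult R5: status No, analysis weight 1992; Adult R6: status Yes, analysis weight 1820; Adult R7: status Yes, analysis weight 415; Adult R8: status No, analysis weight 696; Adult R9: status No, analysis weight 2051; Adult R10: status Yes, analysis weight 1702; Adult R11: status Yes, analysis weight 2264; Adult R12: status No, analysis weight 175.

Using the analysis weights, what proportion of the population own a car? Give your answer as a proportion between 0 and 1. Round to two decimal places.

0.35

Sum of weights for 'Yes' = 1820 + 415 + 1702 + 2264 = 6201
Total weight = 17955
Weighted proportion = 6201 / 17955 = 0.34536341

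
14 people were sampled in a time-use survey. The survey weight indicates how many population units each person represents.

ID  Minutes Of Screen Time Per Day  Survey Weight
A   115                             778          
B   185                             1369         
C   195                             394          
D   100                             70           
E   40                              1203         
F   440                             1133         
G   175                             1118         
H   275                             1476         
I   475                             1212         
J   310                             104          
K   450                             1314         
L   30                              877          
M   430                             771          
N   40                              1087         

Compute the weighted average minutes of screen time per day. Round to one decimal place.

Weighted sum = 3175315
Sum of weights = 12906
Weighted mean = 3175315 / 12906 = 246.03402

246.0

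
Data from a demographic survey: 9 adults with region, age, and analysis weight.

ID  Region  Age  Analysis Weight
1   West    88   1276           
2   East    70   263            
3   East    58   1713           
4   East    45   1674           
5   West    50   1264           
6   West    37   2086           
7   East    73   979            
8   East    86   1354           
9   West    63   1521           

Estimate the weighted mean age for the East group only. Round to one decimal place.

East rows: 2, 3, 4, 7, 8
Weighted sum = 70×263 + 58×1713 + 45×1674 + 73×979 + 86×1354
  = 381005
Sum of weights = 263 + 1713 + 1674 + 979 + 1354 = 5983
Weighted mean = 381005 / 5983 = 63.681264

63.7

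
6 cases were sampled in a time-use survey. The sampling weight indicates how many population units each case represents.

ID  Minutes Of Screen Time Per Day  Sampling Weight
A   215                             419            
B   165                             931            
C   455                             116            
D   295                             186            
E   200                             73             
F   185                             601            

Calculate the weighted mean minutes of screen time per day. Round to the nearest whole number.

Weighted sum = 215×419 + 165×931 + 455×116 + 295×186 + 200×73 + 185×601
  = 90085 + 153615 + 52780 + 54870 + 14600 + 111185 = 477135
Sum of weights = 2326
Weighted mean = 477135 / 2326 = 205.13113

205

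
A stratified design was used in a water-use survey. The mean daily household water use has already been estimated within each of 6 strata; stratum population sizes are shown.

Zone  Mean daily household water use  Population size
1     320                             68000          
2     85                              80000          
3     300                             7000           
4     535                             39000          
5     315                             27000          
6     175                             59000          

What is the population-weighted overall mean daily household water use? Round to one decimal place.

Σ Nₕ·x̄ₕ = 320×68000 + 85×80000 + 300×7000 + 535×39000 + 315×27000 + 175×59000
  = 21760000 + 6800000 + 2100000 + 20865000 + 8505000 + 10325000 = 70355000
Σ Nₕ = 68000 + 80000 + 7000 + 39000 + 27000 + 59000 = 280000
Overall mean = 70355000 / 280000 = 251.26786

251.3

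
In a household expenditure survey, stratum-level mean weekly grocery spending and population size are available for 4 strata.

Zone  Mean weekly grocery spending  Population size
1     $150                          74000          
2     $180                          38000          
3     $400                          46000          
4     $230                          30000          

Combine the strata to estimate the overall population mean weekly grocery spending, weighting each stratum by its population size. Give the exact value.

Σ Nₕ·x̄ₕ = 150×74000 + 180×38000 + 400×46000 + 230×30000
  = 11100000 + 6840000 + 18400000 + 6900000 = 43240000
Σ Nₕ = 74000 + 38000 + 46000 + 30000 = 188000
Overall mean = 43240000 / 188000 = 230

230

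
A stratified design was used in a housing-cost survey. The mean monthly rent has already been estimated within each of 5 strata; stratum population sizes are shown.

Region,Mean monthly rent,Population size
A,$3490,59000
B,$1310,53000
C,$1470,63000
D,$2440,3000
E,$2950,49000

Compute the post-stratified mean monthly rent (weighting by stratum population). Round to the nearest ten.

Σ Nₕ·x̄ₕ = 3490×59000 + 1310×53000 + 1470×63000 + 2440×3000 + 2950×49000
  = 205910000 + 69430000 + 92610000 + 7320000 + 144550000 = 519820000
Σ Nₕ = 227000
Overall mean = 519820000 / 227000 = 2289.9559

2290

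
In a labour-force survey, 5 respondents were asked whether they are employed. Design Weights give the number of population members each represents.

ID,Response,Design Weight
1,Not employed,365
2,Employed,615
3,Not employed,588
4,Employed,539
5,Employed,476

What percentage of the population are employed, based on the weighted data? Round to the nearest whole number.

63

Sum of weights for 'Employed' = 615 + 539 + 476 = 1630
Total weight = 365 + 615 + 588 + 539 + 476 = 2583
Weighted proportion = 1630 / 2583 = 0.63104917 → 63.104917%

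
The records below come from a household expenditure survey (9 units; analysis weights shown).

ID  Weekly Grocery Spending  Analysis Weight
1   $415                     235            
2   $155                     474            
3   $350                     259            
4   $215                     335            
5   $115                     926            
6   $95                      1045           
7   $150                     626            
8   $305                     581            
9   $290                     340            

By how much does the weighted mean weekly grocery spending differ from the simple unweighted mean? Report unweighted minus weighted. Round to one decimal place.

43.6

Unweighted sum = 415 + 155 + 350 + 215 + 115 + 95 + 150 + 305 + 290 = 2090
Unweighted mean = 2090 / 9 = 232.22222
Weighted sum = 909140
Sum of weights = 235 + 474 + 259 + 335 + 926 + 1045 + 626 + 581 + 340 = 4821
Weighted mean = 909140 / 4821 = 188.57913
Difference (unweighted minus weighted) = 43.643089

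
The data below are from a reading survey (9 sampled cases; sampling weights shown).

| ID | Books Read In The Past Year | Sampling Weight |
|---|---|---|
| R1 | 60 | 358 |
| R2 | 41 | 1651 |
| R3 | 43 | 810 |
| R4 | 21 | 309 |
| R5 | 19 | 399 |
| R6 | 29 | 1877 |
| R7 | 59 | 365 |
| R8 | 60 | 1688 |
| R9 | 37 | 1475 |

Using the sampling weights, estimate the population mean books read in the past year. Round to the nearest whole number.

41

Weighted sum = 60×358 + 41×1651 + 43×810 + 21×309 + 19×399 + 29×1877 + 59×365 + 60×1688 + 37×1475
  = 21480 + 67691 + 34830 + 6489 + 7581 + 54433 + 21535 + 101280 + 54575 = 369894
Sum of weights = 8932
Weighted mean = 369894 / 8932 = 41.412226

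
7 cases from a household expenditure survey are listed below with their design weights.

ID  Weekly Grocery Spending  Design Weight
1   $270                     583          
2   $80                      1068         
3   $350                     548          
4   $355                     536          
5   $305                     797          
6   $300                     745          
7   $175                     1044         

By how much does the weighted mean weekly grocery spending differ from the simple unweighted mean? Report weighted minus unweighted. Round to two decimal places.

Unweighted sum = 270 + 80 + 350 + 355 + 305 + 300 + 175 = 1835
Unweighted mean = 1835 / 7 = 262.14286
Weighted sum = 270×583 + 80×1068 + 350×548 + 355×536 + 305×797 + 300×745 + 175×1044
  = 157410 + 85440 + 191800 + 190280 + 243085 + 223500 + 182700 = 1274215
Sum of weights = 5321
Weighted mean = 1274215 / 5321 = 239.46908
Difference (weighted minus unweighted) = -22.673772

-22.67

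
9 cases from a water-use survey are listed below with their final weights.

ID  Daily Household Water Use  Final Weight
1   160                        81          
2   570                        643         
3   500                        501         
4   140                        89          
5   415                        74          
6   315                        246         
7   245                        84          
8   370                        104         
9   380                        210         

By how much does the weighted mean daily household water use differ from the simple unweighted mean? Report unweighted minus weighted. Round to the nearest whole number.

Unweighted sum = 3095
Unweighted mean = 3095 / 9 = 343.88889
Weighted sum = 160×81 + 570×643 + 500×501 + 140×89 + 415×74 + 315×246 + 245×84 + 370×104 + 380×210
  = 12960 + 366510 + 250500 + 12460 + 30710 + 77490 + 20580 + 38480 + 79800 = 889490
Sum of weights = 2032
Weighted mean = 889490 / 2032 = 437.74114
Difference (unweighted minus weighted) = -93.852253

-94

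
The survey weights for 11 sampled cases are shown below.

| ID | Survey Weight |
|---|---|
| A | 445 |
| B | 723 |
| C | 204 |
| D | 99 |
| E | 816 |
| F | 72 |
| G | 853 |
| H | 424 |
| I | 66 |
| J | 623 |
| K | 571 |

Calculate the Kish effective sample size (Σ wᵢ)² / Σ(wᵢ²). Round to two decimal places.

7.81

Σ wᵢ = 445 + 723 + 204 + 99 + 816 + 72 + 853 + 424 + 66 + 623 + 571 = 4896
Σ wᵢ² = 3069122
n_eff = 4896² / 3069122 = 23970816 / 3069122 = 7.8103171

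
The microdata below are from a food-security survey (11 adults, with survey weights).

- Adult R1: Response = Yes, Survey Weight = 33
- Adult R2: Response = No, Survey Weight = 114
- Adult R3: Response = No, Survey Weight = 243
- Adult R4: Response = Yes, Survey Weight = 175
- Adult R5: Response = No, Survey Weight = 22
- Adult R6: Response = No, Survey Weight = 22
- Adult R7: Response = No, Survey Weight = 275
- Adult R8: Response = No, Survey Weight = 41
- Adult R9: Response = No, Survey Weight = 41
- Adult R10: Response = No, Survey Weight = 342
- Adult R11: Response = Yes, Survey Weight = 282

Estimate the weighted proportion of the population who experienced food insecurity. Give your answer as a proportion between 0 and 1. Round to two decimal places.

0.31

Sum of weights for 'Yes' = 33 + 175 + 282 = 490
Total weight = 33 + 114 + 243 + 175 + 22 + 22 + 275 + 41 + 41 + 342 + 282 = 1590
Weighted proportion = 490 / 1590 = 0.3081761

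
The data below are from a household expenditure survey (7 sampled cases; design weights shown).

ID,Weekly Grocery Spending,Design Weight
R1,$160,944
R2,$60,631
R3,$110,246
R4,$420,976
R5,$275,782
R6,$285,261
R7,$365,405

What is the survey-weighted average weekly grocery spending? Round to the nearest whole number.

Weighted sum = 160×944 + 60×631 + 110×246 + 420×976 + 275×782 + 285×261 + 365×405
  = 151040 + 37860 + 27060 + 409920 + 215050 + 74385 + 147825 = 1063140
Sum of weights = 944 + 631 + 246 + 976 + 782 + 261 + 405 = 4245
Weighted mean = 1063140 / 4245 = 250.44523

250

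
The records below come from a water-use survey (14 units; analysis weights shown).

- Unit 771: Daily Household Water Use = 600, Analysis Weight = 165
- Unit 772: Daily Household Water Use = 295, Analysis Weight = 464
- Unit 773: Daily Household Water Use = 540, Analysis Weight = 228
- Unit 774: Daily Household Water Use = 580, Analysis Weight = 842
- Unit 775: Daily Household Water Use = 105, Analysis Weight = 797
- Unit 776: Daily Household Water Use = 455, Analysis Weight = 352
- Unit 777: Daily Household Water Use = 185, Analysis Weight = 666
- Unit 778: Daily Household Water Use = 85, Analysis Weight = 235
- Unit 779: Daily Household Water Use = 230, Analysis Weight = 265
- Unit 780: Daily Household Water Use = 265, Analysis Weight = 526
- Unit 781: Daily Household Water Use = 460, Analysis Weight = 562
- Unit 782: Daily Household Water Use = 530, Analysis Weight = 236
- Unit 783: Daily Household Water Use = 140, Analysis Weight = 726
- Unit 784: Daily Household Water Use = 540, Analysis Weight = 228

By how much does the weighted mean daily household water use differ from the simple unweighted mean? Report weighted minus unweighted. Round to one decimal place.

Unweighted sum = 5010
Unweighted mean = 5010 / 14 = 357.85714
Weighted sum = 2043090
Sum of weights = 6292
Weighted mean = 2043090 / 6292 = 324.71233
Difference (weighted minus unweighted) = -33.14481

-33.1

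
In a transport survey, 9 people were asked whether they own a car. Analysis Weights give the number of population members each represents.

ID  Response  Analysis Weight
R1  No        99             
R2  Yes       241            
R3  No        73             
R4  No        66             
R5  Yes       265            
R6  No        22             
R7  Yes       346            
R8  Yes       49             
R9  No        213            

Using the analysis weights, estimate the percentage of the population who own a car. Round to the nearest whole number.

Sum of weights for 'Yes' = 241 + 265 + 346 + 49 = 901
Total weight = 99 + 241 + 73 + 66 + 265 + 22 + 346 + 49 + 213 = 1374
Weighted proportion = 901 / 1374 = 0.65574964 → 65.574964%

66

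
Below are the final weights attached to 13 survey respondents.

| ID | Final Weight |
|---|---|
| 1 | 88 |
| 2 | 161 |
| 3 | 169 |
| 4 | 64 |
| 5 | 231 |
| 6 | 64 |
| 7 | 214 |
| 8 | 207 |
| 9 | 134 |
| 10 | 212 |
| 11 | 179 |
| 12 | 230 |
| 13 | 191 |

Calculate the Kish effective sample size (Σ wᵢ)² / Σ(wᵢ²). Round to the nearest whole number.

12

Σ wᵢ = 2144
Σ wᵢ² = 396746
n_eff = 2144² / 396746 = 4596736 / 396746 = 11.586093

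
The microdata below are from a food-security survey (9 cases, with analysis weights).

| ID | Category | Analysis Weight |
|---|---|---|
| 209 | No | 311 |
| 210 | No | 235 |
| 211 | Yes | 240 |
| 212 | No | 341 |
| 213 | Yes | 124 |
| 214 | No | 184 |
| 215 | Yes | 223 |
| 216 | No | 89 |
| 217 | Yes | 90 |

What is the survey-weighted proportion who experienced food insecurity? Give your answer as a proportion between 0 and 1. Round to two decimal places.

Sum of weights for 'Yes' = 240 + 124 + 223 + 90 = 677
Total weight = 311 + 235 + 240 + 341 + 124 + 184 + 223 + 89 + 90 = 1837
Weighted proportion = 677 / 1837 = 0.36853566

0.37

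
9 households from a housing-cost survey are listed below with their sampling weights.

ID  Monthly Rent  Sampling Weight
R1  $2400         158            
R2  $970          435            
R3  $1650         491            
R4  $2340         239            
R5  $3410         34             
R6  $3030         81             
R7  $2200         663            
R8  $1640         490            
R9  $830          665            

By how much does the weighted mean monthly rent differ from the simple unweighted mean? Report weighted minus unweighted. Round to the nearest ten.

Unweighted sum = 2400 + 970 + 1650 + 2340 + 3410 + 3030 + 2200 + 1640 + 830 = 18470
Unweighted mean = 18470 / 9 = 2052.2222
Weighted sum = 5346080
Sum of weights = 158 + 435 + 491 + 239 + 34 + 81 + 663 + 490 + 665 = 3256
Weighted mean = 5346080 / 3256 = 1641.9165
Difference (weighted minus unweighted) = -410.30576

-410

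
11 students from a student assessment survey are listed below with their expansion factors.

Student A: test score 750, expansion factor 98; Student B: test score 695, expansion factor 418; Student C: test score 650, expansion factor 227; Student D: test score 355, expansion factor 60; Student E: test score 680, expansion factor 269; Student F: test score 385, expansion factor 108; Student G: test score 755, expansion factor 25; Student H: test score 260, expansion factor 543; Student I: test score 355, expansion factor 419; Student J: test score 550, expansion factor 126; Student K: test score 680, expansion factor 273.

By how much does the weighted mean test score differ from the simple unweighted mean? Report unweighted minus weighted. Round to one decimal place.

41.1

Unweighted sum = 750 + 695 + 650 + 355 + 680 + 385 + 755 + 260 + 355 + 550 + 680 = 6115
Unweighted mean = 6115 / 11 = 555.90909
Weighted sum = 750×98 + 695×418 + 650×227 + 355×60 + 680×269 + 385×108 + 755×25 + 260×543 + 355×419 + 550×126 + 680×273
  = 1321100
Sum of weights = 98 + 418 + 227 + 60 + 269 + 108 + 25 + 543 + 419 + 126 + 273 = 2566
Weighted mean = 1321100 / 2566 = 514.84801
Difference (unweighted minus weighted) = 41.061078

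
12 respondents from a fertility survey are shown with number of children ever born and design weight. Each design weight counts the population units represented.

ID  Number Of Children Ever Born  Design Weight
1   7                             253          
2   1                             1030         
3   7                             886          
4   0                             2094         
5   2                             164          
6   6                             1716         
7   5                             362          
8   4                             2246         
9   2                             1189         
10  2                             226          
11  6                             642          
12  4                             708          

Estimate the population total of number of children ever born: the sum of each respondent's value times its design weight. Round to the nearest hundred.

Weighted total = 7×253 + 1×1030 + 7×886 + 0×2094 + 2×164 + 6×1716 + 5×362 + 4×2246 + 2×1189 + 2×226 + 6×642 + 4×708
  = 39935

39900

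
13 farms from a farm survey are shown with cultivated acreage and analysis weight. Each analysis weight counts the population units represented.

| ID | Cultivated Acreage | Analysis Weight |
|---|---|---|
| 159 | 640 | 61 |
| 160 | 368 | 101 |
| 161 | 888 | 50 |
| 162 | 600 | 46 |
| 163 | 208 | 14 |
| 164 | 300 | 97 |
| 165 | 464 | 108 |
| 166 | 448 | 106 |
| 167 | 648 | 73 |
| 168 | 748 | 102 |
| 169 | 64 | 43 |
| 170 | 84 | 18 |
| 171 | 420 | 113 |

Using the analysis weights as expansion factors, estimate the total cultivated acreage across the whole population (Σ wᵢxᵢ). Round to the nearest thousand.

Weighted total = 453144

453000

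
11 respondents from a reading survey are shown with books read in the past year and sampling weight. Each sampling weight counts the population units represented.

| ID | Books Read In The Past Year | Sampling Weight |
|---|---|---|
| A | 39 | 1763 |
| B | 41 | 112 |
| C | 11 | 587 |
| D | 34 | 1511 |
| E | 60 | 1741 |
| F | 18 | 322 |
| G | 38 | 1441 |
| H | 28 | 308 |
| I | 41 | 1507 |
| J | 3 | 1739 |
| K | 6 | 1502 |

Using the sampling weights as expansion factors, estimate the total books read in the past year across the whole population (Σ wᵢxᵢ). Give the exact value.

380834

Weighted total = 39×1763 + 41×112 + 11×587 + 34×1511 + 60×1741 + 18×322 + 38×1441 + 28×308 + 41×1507 + 3×1739 + 6×1502
  = 68757 + 4592 + 6457 + 51374 + 104460 + 5796 + 54758 + 8624 + 61787 + 5217 + 9012 = 380834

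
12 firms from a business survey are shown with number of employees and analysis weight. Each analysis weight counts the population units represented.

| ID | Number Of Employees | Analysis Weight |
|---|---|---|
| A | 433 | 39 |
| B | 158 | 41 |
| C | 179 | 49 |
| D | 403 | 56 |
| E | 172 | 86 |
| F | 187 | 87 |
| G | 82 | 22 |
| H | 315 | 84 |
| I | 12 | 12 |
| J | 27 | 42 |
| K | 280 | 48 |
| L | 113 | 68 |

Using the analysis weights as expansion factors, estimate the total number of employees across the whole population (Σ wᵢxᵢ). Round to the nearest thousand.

Weighted total = 136431

136000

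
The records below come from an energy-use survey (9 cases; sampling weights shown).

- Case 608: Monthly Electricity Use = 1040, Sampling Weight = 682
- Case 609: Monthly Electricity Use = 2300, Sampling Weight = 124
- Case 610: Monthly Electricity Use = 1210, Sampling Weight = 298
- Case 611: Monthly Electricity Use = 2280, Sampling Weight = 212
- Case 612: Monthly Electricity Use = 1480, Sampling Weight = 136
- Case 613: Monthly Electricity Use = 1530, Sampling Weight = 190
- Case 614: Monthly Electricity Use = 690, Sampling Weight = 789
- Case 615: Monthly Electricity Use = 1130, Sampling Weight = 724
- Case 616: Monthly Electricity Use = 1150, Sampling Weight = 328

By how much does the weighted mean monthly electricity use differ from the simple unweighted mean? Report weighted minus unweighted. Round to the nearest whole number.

-255

Unweighted sum = 1040 + 2300 + 1210 + 2280 + 1480 + 1530 + 690 + 1130 + 1150 = 12810
Unweighted mean = 12810 / 9 = 1423.3333
Weighted sum = 4070130
Sum of weights = 3483
Weighted mean = 4070130 / 3483 = 1168.5702
Difference (weighted minus unweighted) = -254.76314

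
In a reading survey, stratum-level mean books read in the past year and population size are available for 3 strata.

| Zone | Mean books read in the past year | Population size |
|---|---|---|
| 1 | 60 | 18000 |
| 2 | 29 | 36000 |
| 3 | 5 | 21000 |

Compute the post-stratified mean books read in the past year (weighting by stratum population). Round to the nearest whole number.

Σ Nₕ·x̄ₕ = 60×18000 + 29×36000 + 5×21000
  = 2229000
Σ Nₕ = 18000 + 36000 + 21000 = 75000
Overall mean = 2229000 / 75000 = 29.72

30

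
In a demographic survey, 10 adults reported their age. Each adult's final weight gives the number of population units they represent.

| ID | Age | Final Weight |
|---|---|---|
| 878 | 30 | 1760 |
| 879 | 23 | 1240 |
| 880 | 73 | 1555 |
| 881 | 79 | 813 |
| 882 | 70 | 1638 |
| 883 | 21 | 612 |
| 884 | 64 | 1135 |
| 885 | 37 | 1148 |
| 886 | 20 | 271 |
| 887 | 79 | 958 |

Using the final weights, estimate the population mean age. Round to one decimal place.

52.4

Weighted sum = 30×1760 + 23×1240 + 73×1555 + 79×813 + 70×1638 + 21×612 + 64×1135 + 37×1148 + 20×271 + 79×958
  = 582792
Sum of weights = 1760 + 1240 + 1555 + 813 + 1638 + 612 + 1135 + 1148 + 271 + 958 = 11130
Weighted mean = 582792 / 11130 = 52.362264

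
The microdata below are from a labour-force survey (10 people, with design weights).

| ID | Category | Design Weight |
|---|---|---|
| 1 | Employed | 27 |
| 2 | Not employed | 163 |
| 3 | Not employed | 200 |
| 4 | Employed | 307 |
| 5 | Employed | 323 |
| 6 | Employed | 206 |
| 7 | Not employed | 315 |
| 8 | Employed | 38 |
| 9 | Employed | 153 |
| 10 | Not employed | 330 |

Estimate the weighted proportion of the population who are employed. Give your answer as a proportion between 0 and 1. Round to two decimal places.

0.51

Sum of weights for 'Employed' = 27 + 307 + 323 + 206 + 38 + 153 = 1054
Total weight = 27 + 163 + 200 + 307 + 323 + 206 + 315 + 38 + 153 + 330 = 2062
Weighted proportion = 1054 / 2062 = 0.51115422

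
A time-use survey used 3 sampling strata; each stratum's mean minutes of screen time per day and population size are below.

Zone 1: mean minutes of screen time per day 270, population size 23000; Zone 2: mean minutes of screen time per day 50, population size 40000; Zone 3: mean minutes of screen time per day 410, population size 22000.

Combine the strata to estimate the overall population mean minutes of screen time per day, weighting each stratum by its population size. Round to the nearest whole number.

Σ Nₕ·x̄ₕ = 270×23000 + 50×40000 + 410×22000
  = 6210000 + 2000000 + 9020000 = 17230000
Σ Nₕ = 23000 + 40000 + 22000 = 85000
Overall mean = 17230000 / 85000 = 202.70588

203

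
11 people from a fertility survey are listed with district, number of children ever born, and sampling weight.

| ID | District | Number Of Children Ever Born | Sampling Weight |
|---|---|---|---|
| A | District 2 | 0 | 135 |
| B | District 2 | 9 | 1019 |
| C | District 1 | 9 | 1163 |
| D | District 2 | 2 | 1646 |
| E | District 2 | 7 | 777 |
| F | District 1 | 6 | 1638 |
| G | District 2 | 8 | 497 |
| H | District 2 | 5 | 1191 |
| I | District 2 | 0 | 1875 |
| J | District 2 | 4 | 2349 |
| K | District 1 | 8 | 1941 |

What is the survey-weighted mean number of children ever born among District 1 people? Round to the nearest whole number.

8

District 1 rows: C, F, K
Weighted sum = 9×1163 + 6×1638 + 8×1941
  = 10467 + 9828 + 15528 = 35823
Sum of weights = 4742
Weighted mean = 35823 / 4742 = 7.5544074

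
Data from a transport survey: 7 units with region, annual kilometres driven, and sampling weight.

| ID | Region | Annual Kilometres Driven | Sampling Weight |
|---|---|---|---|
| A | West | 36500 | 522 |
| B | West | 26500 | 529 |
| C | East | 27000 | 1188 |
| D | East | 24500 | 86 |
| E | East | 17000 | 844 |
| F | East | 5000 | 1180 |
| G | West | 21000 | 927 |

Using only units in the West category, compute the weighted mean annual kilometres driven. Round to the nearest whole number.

West rows: A, B, G
Weighted sum = 52538500
Sum of weights = 522 + 529 + 927 = 1978
Weighted mean = 52538500 / 1978 = 26561.426

26561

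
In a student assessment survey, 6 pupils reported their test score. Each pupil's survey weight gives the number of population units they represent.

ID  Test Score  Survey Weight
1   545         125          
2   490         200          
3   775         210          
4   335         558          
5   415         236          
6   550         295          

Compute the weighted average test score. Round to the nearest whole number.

478

Weighted sum = 775995
Sum of weights = 125 + 200 + 210 + 558 + 236 + 295 = 1624
Weighted mean = 775995 / 1624 = 477.82943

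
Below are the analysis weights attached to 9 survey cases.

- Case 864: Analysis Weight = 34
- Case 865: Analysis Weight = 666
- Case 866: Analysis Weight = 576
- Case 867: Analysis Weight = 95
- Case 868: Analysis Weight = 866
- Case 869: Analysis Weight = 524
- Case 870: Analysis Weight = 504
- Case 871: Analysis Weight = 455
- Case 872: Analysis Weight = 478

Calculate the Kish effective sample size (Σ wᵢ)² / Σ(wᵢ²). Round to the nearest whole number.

7

Σ wᵢ = 34 + 666 + 576 + 95 + 866 + 524 + 504 + 455 + 478 = 4198
Σ wᵢ² = 1156 + 443556 + 331776 + 9025 + 749956 + 274576 + 254016 + 207025 + 228484 = 2499570
n_eff = 4198² / 2499570 = 17623204 / 2499570 = 7.0504943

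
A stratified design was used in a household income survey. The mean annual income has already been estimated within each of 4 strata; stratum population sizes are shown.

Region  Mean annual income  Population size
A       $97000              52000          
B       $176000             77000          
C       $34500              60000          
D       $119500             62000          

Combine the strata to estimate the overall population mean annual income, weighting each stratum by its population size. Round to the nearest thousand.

112000

Σ Nₕ·x̄ₕ = 97000×52000 + 176000×77000 + 34500×60000 + 119500×62000
  = 5044000000 + 13552000000 + 2070000000 + 7409000000 = 28075000000
Σ Nₕ = 52000 + 77000 + 60000 + 62000 = 251000
Overall mean = 28075000000 / 251000 = 111852.59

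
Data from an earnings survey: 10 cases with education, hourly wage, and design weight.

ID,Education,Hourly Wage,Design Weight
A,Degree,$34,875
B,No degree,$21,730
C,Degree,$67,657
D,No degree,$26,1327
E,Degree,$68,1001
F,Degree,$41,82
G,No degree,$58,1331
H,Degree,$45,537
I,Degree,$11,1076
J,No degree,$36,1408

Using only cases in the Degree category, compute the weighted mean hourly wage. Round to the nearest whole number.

43

Degree rows: A, C, E, F, H, I
Weighted sum = 181200
Sum of weights = 875 + 657 + 1001 + 82 + 537 + 1076 = 4228
Weighted mean = 181200 / 4228 = 42.857143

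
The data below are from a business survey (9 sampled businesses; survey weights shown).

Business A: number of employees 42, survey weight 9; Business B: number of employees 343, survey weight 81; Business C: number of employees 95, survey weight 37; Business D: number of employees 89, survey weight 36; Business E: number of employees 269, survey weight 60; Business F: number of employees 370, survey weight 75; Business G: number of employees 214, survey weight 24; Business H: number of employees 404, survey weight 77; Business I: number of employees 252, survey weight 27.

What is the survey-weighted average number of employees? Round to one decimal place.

286.0

Weighted sum = 42×9 + 343×81 + 95×37 + 89×36 + 269×60 + 370×75 + 214×24 + 404×77 + 252×27
  = 378 + 27783 + 3515 + 3204 + 16140 + 27750 + 5136 + 31108 + 6804 = 121818
Sum of weights = 9 + 81 + 37 + 36 + 60 + 75 + 24 + 77 + 27 = 426
Weighted mean = 121818 / 426 = 285.95775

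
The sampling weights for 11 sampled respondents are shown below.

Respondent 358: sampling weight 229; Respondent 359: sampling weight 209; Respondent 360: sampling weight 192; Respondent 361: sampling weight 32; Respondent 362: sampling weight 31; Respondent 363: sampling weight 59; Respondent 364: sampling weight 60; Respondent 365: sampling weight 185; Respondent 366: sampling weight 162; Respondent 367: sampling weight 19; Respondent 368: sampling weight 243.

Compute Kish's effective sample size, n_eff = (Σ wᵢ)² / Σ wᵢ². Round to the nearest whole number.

Σ wᵢ = 229 + 209 + 192 + 32 + 31 + 59 + 60 + 185 + 162 + 19 + 243 = 1421
Σ wᵢ² = 261931
n_eff = 1421² / 261931 = 2019241 / 261931 = 7.709057

8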